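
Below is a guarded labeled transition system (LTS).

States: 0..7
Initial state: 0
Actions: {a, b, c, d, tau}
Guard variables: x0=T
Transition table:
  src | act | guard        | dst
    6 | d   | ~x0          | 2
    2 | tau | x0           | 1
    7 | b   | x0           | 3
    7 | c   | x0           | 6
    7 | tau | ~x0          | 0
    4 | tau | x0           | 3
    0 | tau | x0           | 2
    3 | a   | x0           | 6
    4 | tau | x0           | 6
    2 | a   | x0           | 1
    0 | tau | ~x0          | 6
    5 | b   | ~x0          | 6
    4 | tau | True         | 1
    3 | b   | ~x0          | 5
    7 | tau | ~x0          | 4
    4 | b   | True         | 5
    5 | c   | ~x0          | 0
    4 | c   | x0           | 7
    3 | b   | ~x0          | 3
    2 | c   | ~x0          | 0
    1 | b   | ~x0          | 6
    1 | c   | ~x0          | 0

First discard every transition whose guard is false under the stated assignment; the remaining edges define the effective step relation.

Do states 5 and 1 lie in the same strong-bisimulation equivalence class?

Bisimulation quotient by refinement:
  round 0: {{0,1,2,3,4,5,6,7}}
  round 1: {{0},{1,5,6},{2},{3},{4},{7}}
Fixed point at round 2; 6 class(es).
[5]={1,5,6}  [1]={1,5,6}

Answer: BISIMILAR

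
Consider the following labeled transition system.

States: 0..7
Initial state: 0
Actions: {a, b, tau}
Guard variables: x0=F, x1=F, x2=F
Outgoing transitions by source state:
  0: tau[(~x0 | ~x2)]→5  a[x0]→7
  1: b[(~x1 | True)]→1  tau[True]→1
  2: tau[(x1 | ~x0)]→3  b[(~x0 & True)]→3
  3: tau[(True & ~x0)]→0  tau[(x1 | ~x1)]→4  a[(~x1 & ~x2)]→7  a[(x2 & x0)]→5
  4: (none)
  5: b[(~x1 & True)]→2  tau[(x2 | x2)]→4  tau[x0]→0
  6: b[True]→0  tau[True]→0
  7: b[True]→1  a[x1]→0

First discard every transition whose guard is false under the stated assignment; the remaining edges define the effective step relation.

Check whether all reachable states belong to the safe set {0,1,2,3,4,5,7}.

Inv-set: {0,1,2,3,4,5,7}
R = {0,1,2,3,4,5,7}
  0: ok
  1: ok
  2: ok
  3: ok
  4: ok
  5: ok
  7: ok

Answer: INVARIANT HOLDS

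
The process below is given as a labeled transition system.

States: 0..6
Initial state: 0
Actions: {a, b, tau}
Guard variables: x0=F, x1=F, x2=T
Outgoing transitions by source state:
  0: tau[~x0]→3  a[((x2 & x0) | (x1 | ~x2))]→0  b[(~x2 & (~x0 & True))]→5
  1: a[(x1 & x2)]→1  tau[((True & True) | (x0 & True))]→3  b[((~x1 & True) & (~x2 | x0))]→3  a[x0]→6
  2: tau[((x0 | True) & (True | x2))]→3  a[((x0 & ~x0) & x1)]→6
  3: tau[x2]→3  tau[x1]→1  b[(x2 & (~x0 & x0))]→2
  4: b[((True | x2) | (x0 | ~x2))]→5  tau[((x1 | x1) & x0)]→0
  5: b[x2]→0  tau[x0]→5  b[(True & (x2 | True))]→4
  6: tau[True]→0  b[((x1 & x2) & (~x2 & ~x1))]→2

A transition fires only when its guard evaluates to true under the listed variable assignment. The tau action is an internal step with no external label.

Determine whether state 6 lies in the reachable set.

After dropping false guards: 8 live edges.
Layer 0: {0}
Layer 1: {3}  now seen {0,3}
R = {0,3}

Answer: UNREACHABLE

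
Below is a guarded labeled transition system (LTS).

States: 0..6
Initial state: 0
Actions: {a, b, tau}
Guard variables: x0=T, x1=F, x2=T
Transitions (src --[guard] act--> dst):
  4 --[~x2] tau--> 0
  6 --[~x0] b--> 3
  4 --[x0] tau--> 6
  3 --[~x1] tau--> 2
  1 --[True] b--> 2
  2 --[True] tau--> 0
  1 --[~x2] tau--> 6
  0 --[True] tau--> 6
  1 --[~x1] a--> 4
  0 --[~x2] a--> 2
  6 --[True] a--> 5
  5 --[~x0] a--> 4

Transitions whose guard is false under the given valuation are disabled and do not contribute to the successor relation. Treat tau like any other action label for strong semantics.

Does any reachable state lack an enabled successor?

Answer: DEADLOCK at state 5

Analysis:
Reachable = {0,5,6}
  0: tau→6  [1 exit(s)]
  5: ∅  [STUCK]
  6: a→5  [1 exit(s)]
trace reaching 5: tau·a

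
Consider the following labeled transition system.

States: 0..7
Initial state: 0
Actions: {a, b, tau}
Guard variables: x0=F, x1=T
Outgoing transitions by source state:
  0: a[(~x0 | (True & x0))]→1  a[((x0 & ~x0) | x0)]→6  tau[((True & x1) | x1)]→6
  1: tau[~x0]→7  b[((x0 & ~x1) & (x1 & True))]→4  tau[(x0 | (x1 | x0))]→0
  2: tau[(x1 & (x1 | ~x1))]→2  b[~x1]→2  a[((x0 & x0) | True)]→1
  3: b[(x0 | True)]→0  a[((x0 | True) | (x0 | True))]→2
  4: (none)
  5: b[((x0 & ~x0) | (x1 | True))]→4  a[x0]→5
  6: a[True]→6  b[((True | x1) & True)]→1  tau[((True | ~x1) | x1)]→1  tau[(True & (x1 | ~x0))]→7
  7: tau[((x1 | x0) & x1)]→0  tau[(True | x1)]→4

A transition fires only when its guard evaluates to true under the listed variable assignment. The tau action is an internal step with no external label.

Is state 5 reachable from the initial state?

15 transition(s) survive guard evaluation.
Layer 0: {0}
Layer 1: {1,6}  now seen {0,1,6}
Layer 2: {7}  now seen {0,1,6,7}
Layer 3: {4}  now seen {0,1,4,6,7}
R = {0,1,4,6,7}

Answer: UNREACHABLE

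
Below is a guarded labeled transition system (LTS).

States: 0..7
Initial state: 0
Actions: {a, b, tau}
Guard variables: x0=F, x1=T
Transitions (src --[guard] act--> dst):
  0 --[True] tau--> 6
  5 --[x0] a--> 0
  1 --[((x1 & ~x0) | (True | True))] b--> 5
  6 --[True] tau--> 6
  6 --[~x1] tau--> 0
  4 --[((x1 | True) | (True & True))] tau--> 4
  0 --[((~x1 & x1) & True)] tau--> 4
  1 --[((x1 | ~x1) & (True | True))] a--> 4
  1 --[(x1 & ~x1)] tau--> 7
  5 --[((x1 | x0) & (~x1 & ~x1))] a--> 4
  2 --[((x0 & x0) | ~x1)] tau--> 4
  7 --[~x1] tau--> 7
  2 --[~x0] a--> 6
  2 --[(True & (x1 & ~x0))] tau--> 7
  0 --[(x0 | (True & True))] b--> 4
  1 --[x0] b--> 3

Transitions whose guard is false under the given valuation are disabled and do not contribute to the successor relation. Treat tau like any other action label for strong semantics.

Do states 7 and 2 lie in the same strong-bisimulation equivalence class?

Refine partition for ~:
  P[0] = {{0,1,2,3,4,5,6,7}}
  P[1] = {{0},{1},{2},{3,5,7},{4,6}}
Fixed point at round 2; 5 class(es).
7∈{3,5,7}, 2∈{2}

Answer: NOT BISIMILAR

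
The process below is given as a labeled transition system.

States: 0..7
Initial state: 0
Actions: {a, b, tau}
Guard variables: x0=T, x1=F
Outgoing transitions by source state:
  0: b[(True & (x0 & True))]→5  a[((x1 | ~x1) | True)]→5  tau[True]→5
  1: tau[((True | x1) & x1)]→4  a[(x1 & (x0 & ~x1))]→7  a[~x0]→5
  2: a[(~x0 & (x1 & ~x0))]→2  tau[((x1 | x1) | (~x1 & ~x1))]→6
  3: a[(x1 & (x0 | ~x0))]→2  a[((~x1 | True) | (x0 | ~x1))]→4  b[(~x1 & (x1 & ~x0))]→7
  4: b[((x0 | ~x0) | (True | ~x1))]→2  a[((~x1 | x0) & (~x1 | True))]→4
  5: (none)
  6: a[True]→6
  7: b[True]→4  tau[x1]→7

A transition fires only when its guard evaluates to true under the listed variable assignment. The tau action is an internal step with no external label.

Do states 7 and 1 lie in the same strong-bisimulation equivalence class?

Refine partition for ~:
  π0 = {{0,1,2,3,4,5,6,7}}
  π1 = {{0},{1,5},{2},{3,6},{4},{7}}
  π2 = {{0},{1,5},{2},{3},{4},{6},{7}}
stable after 3 split(s): 7 block(s)
class of 7: {7}; class of 1: {1,5}

Answer: NOT BISIMILAR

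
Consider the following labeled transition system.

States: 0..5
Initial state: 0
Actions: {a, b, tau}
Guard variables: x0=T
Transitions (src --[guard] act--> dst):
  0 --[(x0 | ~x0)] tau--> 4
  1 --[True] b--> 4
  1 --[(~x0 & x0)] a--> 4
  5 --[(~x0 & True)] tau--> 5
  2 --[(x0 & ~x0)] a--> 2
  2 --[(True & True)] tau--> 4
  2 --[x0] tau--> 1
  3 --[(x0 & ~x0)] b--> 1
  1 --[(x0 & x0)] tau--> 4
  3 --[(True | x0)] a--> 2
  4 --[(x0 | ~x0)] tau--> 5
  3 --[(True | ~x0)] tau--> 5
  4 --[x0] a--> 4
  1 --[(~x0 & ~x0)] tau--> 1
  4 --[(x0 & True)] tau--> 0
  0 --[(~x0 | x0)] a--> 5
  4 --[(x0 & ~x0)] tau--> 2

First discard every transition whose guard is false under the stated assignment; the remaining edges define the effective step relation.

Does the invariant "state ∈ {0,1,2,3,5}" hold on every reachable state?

Answer: INVARIANT VIOLATED at state 4

Trace:
Inv-set: {0,1,2,3,5}
Reach set: {0,4,5}
  0: ok
  4: VIOLATES
  5: ok
reach 4 via tau — violates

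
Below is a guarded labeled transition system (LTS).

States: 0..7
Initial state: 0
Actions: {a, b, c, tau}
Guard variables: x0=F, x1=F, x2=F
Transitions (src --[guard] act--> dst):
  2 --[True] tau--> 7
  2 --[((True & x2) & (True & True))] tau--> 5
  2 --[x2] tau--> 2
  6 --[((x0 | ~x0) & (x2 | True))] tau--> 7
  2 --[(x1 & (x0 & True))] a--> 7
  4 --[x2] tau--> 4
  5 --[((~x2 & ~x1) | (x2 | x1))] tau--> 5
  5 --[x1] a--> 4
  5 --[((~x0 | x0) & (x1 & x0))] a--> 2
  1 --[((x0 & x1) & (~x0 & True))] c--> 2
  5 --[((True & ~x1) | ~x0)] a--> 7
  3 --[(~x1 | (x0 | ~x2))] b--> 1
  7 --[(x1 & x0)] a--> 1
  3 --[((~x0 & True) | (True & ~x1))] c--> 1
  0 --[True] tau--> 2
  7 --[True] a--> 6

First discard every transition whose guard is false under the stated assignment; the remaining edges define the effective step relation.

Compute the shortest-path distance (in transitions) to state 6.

Layered search for 6:
  L0 = {0}
  L1 = {2}
  L2 = {7}
  L3 = {6}
6 enters at depth 3; path tau·tau·a

Answer: 3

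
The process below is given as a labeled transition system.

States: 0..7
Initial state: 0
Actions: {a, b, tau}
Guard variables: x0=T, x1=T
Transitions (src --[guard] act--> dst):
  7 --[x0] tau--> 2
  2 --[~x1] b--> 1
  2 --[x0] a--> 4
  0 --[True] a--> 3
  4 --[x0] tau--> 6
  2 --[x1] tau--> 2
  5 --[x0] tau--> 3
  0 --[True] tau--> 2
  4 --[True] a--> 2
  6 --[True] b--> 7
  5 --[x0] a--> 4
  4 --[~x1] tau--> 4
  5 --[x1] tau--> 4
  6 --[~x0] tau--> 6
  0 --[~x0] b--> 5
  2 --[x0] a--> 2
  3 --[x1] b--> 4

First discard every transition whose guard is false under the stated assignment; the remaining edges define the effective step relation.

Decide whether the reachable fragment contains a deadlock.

Reach set: {0,2,3,4,6,7}
  0: a→3  tau→2  [deg 2]
  2: a→2  a→4  tau→2  [deg 3]
  3: b→4  [deg 1]
  4: a→2  tau→6  [deg 2]
  6: b→7  [deg 1]
  7: tau→2  [deg 1]

Answer: DEADLOCK-FREE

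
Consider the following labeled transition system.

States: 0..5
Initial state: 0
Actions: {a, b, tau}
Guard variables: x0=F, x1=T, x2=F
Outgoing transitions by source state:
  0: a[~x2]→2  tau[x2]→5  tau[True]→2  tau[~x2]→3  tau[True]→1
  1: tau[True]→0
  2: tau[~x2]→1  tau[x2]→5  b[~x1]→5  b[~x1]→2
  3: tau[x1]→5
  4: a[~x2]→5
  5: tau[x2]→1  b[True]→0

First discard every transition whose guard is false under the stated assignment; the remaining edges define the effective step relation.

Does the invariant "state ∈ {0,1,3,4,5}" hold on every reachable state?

Inv-set: {0,1,3,4,5}
Reach set: {0,1,2,3,5}
  0: safe
  1: safe
  2: outside
  3: safe
  5: safe
counterexample path to 2: a

Answer: INVARIANT VIOLATED at state 2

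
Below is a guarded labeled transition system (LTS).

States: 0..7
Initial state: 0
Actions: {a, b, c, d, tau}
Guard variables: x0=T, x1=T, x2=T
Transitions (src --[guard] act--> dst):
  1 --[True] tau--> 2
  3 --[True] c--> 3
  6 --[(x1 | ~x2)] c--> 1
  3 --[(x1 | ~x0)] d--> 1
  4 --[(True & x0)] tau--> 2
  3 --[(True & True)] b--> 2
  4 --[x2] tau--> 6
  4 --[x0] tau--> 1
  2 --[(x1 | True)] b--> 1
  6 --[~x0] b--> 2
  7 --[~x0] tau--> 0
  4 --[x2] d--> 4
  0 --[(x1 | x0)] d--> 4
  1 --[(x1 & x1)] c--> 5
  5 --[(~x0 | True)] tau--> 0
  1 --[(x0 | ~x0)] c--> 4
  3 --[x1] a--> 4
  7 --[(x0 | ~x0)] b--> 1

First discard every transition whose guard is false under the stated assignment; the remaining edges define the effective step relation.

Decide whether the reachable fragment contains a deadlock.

R = {0,1,2,4,5,6}
  0: d→4  [1 exit(s)]
  1: c→4  c→5  tau→2  [3 exit(s)]
  2: b→1  [1 exit(s)]
  4: d→4  tau→1  tau→2  tau→6  [4 exit(s)]
  5: tau→0  [1 exit(s)]
  6: c→1  [1 exit(s)]

Answer: DEADLOCK-FREE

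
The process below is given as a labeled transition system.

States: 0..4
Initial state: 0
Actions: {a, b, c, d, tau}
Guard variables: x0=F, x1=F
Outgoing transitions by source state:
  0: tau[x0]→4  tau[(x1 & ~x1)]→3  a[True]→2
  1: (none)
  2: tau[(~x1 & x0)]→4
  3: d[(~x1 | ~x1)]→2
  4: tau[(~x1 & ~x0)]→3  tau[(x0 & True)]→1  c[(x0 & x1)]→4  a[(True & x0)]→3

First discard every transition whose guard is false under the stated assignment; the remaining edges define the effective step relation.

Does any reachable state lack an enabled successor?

R = {0,2}
  0: a→2  [1 out]
  2: ∅  [no exit]
witness 2: a

Answer: DEADLOCK at state 2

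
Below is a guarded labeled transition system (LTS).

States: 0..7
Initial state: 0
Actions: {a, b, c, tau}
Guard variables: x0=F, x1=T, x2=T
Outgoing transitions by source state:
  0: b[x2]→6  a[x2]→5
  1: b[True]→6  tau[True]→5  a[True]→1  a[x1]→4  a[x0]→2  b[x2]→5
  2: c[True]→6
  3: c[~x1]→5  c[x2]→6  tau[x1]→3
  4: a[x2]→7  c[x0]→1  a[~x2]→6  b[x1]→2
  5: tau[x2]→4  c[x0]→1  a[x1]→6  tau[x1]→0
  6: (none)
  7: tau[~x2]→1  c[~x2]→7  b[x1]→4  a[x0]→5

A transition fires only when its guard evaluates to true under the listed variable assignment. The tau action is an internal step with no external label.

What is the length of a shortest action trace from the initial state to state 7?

BFS to 7:
  Layer 0: {0}
  Layer 1: {5,6}
  Layer 2: {4}
  Layer 3: {2,7}
first hit 7 at d=3 via a·tau·a

Answer: 3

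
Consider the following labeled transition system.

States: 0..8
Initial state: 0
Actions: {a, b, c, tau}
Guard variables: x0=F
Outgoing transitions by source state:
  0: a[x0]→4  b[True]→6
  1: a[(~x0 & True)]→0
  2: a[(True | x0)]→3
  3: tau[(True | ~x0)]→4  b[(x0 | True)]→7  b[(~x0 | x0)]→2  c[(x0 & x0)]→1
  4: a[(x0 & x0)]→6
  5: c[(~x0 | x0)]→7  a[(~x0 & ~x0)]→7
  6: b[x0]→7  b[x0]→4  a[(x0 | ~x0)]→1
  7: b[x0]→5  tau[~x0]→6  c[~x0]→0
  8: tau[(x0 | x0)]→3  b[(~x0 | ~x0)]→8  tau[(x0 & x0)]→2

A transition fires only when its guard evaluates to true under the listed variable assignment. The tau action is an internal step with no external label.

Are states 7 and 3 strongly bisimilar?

Refine partition for ~:
  π0 = {{0,1,2,3,4,5,6,7,8}}
  π1 = {{0,8},{1,2,6},{3},{4},{5},{7}}
  π2 = {{0},{1},{2},{3},{4},{5},{6},{7},{8}}
Fixed point at round 3; 9 class(es).
[7]={7}  [3]={3}

Answer: NOT BISIMILAR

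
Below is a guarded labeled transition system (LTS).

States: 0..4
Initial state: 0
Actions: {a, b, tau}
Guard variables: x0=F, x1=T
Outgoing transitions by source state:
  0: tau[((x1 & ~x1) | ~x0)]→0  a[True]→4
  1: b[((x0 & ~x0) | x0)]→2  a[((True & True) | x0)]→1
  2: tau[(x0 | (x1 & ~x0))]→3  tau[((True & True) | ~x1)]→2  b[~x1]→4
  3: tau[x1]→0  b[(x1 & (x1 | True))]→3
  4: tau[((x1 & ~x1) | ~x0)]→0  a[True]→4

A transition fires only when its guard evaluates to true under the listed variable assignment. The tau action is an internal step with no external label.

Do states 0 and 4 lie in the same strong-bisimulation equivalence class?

Compute ~ classes (split until stable):
  P[0] = {{0,1,2,3,4}}
  P[1] = {{0,4},{1},{2},{3}}
Fixed point at round 2; 4 class(es).
0∈{0,4}, 4∈{0,4}

Answer: BISIMILAR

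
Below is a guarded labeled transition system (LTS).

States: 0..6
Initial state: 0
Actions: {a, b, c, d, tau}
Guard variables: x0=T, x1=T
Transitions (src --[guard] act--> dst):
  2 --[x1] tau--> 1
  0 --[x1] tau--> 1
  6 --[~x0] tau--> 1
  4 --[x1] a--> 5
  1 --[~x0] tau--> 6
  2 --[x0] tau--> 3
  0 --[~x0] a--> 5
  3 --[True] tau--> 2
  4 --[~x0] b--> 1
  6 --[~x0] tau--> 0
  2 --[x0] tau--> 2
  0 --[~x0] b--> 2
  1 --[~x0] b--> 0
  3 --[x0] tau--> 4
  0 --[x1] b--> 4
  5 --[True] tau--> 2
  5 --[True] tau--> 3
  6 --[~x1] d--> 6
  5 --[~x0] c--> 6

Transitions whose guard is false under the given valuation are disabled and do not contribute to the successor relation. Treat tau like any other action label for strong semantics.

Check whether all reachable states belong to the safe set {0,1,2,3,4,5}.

Safe = {0,1,2,3,4,5}
Reach set: {0,1,2,3,4,5}
  0: ok
  1: ok
  2: ok
  3: ok
  4: ok
  5: ok

Answer: INVARIANT HOLDS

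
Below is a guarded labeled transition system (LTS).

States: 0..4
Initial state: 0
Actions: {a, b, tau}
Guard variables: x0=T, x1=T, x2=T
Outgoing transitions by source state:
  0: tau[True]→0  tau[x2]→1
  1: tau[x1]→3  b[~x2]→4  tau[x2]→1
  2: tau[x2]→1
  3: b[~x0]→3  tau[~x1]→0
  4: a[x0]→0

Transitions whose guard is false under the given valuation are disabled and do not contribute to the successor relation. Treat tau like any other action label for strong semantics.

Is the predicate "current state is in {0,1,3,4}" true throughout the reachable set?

Safe = {0,1,3,4}
Reach set: {0,1,3}
  0: ok
  1: ok
  3: ok

Answer: INVARIANT HOLDS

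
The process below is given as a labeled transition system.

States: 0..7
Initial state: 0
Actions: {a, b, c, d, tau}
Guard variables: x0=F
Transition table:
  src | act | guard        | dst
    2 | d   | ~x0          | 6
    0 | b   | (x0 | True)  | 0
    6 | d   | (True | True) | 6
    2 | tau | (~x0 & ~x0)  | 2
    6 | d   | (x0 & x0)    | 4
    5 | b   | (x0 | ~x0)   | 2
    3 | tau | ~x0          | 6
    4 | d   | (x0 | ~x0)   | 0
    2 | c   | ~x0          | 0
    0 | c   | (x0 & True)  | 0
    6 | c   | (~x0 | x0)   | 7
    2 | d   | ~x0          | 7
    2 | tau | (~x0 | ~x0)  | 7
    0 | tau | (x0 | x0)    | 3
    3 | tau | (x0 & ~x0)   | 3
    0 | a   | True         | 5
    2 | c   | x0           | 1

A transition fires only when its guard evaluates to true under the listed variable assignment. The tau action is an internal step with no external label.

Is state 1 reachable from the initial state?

Answer: UNREACHABLE

Analysis:
After dropping false guards: 12 live edges.
Layer 0: {0}
Layer 1: {5}  total {0,5}
Layer 2: {2}  total {0,2,5}
Layer 3: {6,7}  total {0,2,5,6,7}
R = {0,2,5,6,7}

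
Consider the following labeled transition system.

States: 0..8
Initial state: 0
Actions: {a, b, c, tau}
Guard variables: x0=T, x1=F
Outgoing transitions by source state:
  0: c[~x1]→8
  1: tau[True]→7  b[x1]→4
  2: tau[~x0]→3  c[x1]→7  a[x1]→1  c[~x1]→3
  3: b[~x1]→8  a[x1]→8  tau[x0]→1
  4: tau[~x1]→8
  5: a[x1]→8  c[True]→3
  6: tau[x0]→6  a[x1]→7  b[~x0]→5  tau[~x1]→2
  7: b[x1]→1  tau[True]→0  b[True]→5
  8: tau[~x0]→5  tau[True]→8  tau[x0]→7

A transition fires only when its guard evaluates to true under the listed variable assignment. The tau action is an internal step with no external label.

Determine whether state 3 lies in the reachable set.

13 transition(s) survive guard evaluation.
L0 = {0}
L1 = {8}  total {0,8}
L2 = {7}  total {0,7,8}
L3 = {5}  total {0,5,7,8}
L4 = {3}  total {0,3,5,7,8}
L5 = {1}  total {0,1,3,5,7,8}
R = {0,1,3,5,7,8}
Path to 3: c·tau·b·c

Answer: REACHABLE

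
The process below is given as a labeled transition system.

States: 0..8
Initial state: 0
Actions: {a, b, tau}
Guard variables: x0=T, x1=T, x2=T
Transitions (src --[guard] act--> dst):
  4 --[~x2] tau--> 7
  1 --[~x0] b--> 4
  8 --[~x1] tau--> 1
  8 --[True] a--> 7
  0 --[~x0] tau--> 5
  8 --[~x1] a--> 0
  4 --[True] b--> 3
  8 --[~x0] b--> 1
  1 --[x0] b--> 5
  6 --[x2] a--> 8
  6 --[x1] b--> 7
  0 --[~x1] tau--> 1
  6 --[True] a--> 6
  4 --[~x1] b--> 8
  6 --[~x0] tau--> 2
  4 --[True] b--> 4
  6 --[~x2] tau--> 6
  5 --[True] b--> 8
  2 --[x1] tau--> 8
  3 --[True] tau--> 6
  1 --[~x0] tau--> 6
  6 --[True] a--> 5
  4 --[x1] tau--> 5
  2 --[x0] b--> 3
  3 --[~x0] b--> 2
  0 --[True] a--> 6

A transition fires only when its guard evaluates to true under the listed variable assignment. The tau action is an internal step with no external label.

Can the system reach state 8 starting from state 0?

14 transition(s) survive guard evaluation.
L0 = {0}
L1 = {6}  now seen {0,6}
L2 = {5,7,8}  now seen {0,5,6,7,8}
R = {0,5,6,7,8}
trace reaching 8: a·a

Answer: REACHABLE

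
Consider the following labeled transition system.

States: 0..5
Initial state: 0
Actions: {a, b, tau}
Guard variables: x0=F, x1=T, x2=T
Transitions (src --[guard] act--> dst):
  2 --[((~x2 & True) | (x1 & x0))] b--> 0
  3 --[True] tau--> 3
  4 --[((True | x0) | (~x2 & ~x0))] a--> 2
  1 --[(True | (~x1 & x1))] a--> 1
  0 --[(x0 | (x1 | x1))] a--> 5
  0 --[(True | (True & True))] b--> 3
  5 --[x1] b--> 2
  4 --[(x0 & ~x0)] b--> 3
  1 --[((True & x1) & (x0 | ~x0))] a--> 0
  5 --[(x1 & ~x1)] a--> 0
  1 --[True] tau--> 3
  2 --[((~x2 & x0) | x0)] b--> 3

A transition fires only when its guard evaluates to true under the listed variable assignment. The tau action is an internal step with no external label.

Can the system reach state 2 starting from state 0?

Answer: REACHABLE

Analysis:
After dropping false guards: 8 live edges.
depth 0: {0}
depth 1: {3,5}  now seen {0,3,5}
depth 2: {2}  now seen {0,2,3,5}
R = {0,2,3,5}
Path to 2: a·b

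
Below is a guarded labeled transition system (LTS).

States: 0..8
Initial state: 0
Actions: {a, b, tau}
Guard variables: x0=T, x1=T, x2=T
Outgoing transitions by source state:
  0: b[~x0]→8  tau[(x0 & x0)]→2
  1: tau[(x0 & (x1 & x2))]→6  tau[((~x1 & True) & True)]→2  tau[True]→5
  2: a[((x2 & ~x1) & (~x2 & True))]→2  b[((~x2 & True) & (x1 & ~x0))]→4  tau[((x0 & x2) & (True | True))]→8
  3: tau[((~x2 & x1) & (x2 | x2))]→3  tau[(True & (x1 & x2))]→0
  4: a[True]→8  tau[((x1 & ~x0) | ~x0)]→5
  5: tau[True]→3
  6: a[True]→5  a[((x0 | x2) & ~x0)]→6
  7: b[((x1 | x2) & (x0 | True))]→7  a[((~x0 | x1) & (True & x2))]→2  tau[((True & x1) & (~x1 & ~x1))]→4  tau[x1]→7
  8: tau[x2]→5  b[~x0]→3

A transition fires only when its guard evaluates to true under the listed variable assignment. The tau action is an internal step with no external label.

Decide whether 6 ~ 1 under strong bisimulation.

Bisimulation quotient by refinement:
  round 0: {{0,1,2,3,4,5,6,7,8}}
  round 1: {{0,1,2,3,5,8},{4,6},{7}}
  round 2: {{0,2,3,5,8},{1},{4,6},{7}}
Fixed point at round 3; 4 class(es).
[6]={4,6}  [1]={1}

Answer: NOT BISIMILAR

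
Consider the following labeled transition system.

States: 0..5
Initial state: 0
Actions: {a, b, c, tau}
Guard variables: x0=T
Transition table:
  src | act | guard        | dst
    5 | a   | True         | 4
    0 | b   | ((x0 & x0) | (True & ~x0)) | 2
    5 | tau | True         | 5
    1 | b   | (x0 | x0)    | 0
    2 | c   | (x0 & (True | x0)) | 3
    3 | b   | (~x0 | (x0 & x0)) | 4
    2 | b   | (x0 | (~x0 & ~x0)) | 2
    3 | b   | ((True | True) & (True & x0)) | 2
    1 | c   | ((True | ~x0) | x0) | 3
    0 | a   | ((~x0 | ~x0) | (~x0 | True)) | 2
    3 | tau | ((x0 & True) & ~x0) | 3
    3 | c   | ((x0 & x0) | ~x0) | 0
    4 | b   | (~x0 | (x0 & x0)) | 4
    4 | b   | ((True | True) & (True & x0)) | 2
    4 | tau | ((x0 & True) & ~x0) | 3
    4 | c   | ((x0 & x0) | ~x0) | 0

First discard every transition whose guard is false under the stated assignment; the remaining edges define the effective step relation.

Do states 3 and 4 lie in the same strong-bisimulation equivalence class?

Compute ~ classes (split until stable):
  π0 = {{0,1,2,3,4,5}}
  π1 = {{0},{1,2,3,4},{5}}
  π2 = {{0},{1},{2},{3,4},{5}}
stable after 3 split(s): 5 block(s)
class of 3: {3,4}; class of 4: {3,4}

Answer: BISIMILAR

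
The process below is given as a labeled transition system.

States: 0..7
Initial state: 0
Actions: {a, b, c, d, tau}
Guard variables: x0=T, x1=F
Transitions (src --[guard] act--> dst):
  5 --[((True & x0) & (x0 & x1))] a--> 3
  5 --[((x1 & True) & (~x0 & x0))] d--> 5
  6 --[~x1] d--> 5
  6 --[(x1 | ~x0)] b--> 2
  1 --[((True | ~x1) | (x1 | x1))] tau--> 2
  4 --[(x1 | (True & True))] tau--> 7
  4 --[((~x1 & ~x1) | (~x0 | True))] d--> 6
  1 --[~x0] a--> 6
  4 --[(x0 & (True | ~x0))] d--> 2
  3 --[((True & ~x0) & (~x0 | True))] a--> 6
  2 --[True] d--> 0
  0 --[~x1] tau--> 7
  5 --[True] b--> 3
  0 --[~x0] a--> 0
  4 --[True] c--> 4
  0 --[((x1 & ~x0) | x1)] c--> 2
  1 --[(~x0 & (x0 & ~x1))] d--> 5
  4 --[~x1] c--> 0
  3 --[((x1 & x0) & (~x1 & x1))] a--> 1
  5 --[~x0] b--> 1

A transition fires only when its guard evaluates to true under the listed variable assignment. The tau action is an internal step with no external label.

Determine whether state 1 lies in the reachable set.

Answer: UNREACHABLE

Trace:
After dropping false guards: 10 live edges.
depth 0: {0}
depth 1: {7}  now seen {0,7}
Reachable = {0,7}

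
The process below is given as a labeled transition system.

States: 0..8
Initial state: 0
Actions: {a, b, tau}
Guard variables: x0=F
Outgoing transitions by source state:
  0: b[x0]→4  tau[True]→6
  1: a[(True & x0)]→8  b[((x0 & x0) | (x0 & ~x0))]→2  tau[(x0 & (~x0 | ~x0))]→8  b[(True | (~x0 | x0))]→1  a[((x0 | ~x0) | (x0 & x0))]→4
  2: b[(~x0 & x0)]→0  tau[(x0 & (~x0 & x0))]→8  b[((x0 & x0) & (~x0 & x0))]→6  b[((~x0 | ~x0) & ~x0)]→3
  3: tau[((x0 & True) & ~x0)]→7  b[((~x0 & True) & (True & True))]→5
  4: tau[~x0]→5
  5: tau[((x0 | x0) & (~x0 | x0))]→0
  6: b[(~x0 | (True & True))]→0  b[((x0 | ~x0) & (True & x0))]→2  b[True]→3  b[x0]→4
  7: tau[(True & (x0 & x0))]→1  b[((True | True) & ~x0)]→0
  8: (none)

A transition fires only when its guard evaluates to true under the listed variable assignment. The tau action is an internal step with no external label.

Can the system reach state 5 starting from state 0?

Answer: REACHABLE

Working:
Guard filter leaves 9 enabled edge(s).
L0 = {0}
L1 = {6}  now seen {0,6}
L2 = {3}  now seen {0,3,6}
L3 = {5}  now seen {0,3,5,6}
Reach set: {0,3,5,6}
trace reaching 5: tau·b·b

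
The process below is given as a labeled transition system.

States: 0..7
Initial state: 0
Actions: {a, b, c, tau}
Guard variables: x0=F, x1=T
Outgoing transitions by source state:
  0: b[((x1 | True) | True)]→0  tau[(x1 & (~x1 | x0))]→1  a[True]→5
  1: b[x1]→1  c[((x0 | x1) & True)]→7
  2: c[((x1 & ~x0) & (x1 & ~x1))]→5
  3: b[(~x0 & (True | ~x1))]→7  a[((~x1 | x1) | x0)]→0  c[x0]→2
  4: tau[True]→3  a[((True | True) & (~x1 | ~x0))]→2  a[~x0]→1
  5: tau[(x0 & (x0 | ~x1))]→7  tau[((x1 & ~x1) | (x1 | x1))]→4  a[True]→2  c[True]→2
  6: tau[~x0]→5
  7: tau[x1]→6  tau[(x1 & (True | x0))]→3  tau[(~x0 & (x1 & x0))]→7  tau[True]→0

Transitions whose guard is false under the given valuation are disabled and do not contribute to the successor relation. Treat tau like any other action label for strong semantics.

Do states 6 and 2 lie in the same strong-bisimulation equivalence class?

Compute ~ classes (split until stable):
  round 0: {{0,1,2,3,4,5,6,7}}
  round 1: {{0,3},{1},{2},{4},{5},{6,7}}
  round 2: {{0},{1},{2},{3},{4},{5},{6},{7}}
Fixed point at round 3; 8 class(es).
class of 6: {6}; class of 2: {2}

Answer: NOT BISIMILAR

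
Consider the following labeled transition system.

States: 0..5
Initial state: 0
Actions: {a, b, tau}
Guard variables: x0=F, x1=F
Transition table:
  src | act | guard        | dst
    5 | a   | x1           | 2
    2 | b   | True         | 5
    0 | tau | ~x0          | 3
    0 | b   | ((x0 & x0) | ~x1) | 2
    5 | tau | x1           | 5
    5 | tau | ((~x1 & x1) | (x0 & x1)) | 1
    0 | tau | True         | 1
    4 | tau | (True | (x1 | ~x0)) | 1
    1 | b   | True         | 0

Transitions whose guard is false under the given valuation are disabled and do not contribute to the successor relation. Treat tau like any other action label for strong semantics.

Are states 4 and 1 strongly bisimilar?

Refine partition for ~:
  round 0: {{0,1,2,3,4,5}}
  round 1: {{0},{1,2},{3,5},{4}}
  round 2: {{0},{1},{2},{3,5},{4}}
5 equivalence class(es) (converged in 3)
[4]={4}  [1]={1}

Answer: NOT BISIMILAR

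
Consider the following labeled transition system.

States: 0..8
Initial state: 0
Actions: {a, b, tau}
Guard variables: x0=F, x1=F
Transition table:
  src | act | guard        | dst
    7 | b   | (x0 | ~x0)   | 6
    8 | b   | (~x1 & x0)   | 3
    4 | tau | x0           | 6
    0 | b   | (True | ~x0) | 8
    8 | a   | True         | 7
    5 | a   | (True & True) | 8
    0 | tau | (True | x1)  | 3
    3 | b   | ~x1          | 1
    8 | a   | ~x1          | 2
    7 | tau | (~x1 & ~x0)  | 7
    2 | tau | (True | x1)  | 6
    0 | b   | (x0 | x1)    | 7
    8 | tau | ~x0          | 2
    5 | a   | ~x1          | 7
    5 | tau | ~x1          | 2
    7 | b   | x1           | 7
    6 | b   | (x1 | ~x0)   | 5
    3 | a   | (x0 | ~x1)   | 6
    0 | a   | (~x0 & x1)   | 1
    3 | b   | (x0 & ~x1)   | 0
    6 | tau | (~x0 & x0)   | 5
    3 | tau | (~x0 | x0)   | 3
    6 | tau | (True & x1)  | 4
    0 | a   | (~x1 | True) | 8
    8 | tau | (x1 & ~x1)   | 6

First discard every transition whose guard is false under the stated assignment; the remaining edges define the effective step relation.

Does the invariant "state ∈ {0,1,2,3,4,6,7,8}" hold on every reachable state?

Inv-set: {0,1,2,3,4,6,7,8}
Reach set: {0,1,2,3,5,6,7,8}
  0: ✓
  1: ✓
  2: ✓
  3: ✓
  5: ✗ unsafe
  6: ✓
  7: ✓
  8: ✓
reach 5 via tau·a·b — violates

Answer: INVARIANT VIOLATED at state 5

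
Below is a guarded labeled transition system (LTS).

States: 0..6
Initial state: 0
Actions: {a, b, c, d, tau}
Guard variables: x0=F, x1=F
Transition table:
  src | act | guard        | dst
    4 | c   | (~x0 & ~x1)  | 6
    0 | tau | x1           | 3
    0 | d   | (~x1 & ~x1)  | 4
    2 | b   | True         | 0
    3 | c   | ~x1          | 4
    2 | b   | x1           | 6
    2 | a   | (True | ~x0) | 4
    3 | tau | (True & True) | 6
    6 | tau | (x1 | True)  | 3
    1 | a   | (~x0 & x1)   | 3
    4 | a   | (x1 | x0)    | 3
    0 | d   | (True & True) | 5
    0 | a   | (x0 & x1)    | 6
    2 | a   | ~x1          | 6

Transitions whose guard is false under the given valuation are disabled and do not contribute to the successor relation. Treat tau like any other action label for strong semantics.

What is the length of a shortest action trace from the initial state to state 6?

BFS to 6:
  L0 = {0}
  L1 = {4,5}
  L2 = {6}
6 enters at depth 2; path d·c

Answer: 2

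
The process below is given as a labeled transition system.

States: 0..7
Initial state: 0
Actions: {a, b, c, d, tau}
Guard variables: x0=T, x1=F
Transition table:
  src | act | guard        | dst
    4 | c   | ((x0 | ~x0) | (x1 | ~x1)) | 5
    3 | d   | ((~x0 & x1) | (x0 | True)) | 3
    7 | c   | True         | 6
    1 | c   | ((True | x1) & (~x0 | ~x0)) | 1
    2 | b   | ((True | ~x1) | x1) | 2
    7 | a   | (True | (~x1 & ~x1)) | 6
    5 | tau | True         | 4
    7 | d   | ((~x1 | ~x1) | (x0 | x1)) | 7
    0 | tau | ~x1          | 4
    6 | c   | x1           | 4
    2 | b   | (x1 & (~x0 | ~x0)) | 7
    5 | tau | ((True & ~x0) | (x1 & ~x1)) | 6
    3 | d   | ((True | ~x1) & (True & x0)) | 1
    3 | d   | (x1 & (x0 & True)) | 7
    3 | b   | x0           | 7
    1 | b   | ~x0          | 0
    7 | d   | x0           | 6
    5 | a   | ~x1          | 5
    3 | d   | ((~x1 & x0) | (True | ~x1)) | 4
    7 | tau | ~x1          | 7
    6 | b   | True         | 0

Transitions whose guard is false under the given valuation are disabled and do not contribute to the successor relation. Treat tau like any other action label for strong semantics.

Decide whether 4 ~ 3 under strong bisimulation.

Bisimulation quotient by refinement:
  round 0: {{0,1,2,3,4,5,6,7}}
  round 1: {{0},{1},{2,6},{3},{4},{5},{7}}
  round 2: {{0},{1},{2},{3},{4},{5},{6},{7}}
8 equivalence class(es) (converged in 3)
class of 4: {4}; class of 3: {3}

Answer: NOT BISIMILAR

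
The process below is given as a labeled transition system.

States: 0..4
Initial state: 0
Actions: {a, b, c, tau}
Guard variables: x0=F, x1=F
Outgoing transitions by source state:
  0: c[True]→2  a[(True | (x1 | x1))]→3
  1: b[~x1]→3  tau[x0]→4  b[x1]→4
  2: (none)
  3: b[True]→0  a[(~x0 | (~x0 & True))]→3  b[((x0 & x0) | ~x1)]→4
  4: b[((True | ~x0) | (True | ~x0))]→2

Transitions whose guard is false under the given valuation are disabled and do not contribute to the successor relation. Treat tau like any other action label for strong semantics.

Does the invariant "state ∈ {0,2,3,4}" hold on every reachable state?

Inv-set: {0,2,3,4}
Reachable = {0,2,3,4}
  0: safe
  2: safe
  3: safe
  4: safe

Answer: INVARIANT HOLDS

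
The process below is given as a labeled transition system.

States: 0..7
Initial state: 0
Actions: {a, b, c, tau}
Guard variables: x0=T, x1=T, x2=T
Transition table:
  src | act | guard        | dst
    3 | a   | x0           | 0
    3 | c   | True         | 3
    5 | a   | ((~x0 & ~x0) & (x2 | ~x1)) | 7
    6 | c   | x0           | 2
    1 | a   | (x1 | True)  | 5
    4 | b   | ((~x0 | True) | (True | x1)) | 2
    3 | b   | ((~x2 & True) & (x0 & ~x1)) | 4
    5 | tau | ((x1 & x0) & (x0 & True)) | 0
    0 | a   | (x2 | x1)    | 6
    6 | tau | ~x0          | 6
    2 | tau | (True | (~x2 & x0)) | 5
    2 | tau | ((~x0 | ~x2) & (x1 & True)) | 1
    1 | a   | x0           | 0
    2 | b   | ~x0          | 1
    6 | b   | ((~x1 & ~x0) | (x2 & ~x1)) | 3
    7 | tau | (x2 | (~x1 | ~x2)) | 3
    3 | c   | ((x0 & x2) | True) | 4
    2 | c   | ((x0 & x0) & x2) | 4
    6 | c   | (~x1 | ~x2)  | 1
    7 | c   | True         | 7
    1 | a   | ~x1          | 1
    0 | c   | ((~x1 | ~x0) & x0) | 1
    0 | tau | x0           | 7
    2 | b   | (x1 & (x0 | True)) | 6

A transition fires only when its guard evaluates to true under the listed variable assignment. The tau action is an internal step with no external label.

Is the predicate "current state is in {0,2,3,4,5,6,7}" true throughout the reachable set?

Answer: INVARIANT HOLDS

Analysis:
Safe = {0,2,3,4,5,6,7}
R = {0,2,3,4,5,6,7}
  0: ✓
  2: ✓
  3: ✓
  4: ✓
  5: ✓
  6: ✓
  7: ✓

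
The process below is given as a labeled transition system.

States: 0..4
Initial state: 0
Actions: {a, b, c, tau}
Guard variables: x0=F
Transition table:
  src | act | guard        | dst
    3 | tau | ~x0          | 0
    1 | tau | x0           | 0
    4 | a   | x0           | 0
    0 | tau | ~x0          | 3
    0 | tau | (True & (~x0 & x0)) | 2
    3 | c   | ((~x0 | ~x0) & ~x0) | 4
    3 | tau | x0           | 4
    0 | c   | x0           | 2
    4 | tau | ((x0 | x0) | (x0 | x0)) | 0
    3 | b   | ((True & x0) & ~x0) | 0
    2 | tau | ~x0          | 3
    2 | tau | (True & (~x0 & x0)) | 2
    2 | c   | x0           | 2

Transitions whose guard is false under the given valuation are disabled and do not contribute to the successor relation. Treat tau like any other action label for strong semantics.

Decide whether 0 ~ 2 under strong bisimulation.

Compute ~ classes (split until stable):
  P[0] = {{0,1,2,3,4}}
  P[1] = {{0,2},{1,4},{3}}
3 equivalence class(es) (converged in 2)
[0]={0,2}  [2]={0,2}

Answer: BISIMILAR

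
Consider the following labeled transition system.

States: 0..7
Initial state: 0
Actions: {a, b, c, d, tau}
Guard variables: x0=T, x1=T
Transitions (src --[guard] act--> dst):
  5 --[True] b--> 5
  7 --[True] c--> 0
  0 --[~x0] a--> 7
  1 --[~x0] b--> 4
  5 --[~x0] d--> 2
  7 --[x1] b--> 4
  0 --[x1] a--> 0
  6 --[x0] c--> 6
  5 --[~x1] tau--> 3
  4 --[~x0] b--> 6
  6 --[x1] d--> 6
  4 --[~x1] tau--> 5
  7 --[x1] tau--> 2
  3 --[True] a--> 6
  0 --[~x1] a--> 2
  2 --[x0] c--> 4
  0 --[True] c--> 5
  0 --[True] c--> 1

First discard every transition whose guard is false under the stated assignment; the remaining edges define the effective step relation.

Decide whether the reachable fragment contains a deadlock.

Answer: DEADLOCK at state 1

Trace:
R = {0,1,5}
  0: a→0  c→1  c→5  [deg 3]
  1: ∅  [deadlock]
  5: b→5  [deg 1]
trace reaching 1: c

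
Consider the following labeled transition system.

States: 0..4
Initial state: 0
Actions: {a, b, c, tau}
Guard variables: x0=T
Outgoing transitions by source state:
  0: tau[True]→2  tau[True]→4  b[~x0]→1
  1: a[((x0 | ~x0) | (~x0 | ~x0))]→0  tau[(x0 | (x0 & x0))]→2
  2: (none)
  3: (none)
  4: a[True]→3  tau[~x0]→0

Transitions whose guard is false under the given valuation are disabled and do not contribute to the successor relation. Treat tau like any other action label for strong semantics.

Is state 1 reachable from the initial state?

Answer: UNREACHABLE

Working:
Guard filter leaves 5 enabled edge(s).
Layer 0: {0}
Layer 1: {2,4}  total {0,2,4}
Layer 2: {3}  total {0,2,3,4}
Reach set: {0,2,3,4}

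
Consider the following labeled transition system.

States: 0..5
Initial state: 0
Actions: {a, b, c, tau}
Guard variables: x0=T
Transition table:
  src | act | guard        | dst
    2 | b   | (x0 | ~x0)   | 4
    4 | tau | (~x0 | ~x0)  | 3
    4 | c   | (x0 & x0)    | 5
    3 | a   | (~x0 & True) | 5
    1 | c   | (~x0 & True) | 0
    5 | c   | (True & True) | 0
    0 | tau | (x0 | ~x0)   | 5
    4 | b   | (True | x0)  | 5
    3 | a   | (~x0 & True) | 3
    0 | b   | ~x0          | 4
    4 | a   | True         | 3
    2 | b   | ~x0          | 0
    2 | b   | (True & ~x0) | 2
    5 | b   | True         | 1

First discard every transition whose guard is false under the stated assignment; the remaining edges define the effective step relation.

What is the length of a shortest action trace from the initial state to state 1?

Answer: 2

Working:
Breadth-first toward 1:
  Layer 0: {0}
  Layer 1: {5}
  Layer 2: {1}
depth(1)=2, e.g. tau·b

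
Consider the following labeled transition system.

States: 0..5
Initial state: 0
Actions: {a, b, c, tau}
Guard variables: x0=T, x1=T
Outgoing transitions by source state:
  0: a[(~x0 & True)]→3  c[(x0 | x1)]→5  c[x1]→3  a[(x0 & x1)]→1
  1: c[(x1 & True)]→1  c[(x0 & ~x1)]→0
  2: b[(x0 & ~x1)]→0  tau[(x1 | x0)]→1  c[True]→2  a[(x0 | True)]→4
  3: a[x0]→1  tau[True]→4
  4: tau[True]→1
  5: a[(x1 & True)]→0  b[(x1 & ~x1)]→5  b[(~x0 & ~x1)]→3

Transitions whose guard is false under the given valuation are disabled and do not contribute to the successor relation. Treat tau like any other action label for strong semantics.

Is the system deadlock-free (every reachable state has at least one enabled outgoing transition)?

Reachable = {0,1,3,4,5}
  0: a→1  c→3  c→5  [3 exit(s)]
  1: c→1  [1 exit(s)]
  3: a→1  tau→4  [2 exit(s)]
  4: tau→1  [1 exit(s)]
  5: a→0  [1 exit(s)]

Answer: DEADLOCK-FREE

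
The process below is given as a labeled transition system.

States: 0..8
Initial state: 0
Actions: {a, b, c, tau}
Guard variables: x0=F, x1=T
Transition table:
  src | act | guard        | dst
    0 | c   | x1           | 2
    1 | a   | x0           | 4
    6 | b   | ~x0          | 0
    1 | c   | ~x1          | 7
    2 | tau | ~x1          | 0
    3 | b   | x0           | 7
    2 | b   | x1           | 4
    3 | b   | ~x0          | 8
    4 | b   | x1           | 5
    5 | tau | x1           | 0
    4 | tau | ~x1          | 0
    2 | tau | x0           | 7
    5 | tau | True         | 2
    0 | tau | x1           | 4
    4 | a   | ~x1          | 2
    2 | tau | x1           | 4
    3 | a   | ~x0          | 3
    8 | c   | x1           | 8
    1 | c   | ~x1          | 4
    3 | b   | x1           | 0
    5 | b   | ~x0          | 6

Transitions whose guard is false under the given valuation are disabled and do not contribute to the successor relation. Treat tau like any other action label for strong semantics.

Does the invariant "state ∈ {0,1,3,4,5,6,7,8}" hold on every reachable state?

Answer: INVARIANT VIOLATED at state 2

Analysis:
Allowed set {0,1,3,4,5,6,7,8}
R = {0,2,4,5,6}
  0: safe
  2: VIOLATES
  4: safe
  5: safe
  6: safe
reach 2 via c — violates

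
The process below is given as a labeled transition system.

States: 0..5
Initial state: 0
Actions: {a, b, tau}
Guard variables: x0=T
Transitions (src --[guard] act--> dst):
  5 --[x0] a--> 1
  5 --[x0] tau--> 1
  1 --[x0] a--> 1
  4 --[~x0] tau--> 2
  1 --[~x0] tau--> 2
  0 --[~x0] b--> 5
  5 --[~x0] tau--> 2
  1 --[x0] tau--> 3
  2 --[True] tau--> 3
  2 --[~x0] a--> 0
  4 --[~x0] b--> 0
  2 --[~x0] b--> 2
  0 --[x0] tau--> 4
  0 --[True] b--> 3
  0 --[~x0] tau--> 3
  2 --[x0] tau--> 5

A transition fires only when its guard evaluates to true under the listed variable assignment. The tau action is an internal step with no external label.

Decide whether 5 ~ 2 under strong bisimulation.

Answer: NOT BISIMILAR

Trace:
Bisimulation quotient by refinement:
  round 0: {{0,1,2,3,4,5}}
  round 1: {{0},{1,5},{2},{3,4}}
  round 2: {{0},{1},{2},{3,4},{5}}
stable after 3 split(s): 5 block(s)
5∈{5}, 2∈{2}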